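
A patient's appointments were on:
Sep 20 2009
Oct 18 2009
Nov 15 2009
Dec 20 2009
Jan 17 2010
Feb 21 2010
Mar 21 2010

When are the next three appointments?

These are Sundays at 28- or 35-day spacing (28, 28, 35, 28, 35, 28).
The pattern: 3rd Sunday of the month.
3rd Sunday of April 2010: Apr 18 2010.
3rd Sunday of May 2010: May 16 2010.
June 2010 — 3rd Sunday is Jun 20 2010.

Apr 18 2010, May 16 2010, Jun 20 2010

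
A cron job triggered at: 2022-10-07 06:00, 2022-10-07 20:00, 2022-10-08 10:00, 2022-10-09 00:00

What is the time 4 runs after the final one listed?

Gaps: 14, 14, 14 hours — each event is 14 hours after the previous one.
2022-10-09 00:00 + 14 h = 2022-10-09 14:00.
2022-10-09 14:00 + 14 h = 2022-10-10 04:00.
2022-10-10 04:00 + 14 h = 2022-10-10 18:00.
2022-10-10 18:00 + 14 h = 2022-10-11 08:00.

2022-10-11 08:00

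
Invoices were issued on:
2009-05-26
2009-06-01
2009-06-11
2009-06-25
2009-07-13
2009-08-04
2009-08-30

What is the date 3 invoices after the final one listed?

2009-12-10

Intervals are 6, 10, 14, 18, 22, 26 days — an arithmetic progression with common difference 4.
Next gap: 30 days. 2009-08-30 + 30 days = 2009-09-29.
Next gap: 34 days. 2009-09-29 + 34 days = 2009-11-02.
Next gap: 38 days. 2009-11-02 + 38 days = 2009-12-10.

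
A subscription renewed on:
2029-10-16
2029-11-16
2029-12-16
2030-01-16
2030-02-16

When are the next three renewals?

2030-03-16, 2030-04-16, 2030-05-16

The day-of-month is always 16 (31, 30, 31, 31 days between events).
So this recurs on the 16th of each month.
March 2030: 2030-03-16.
April 2030: 2030-04-16.
May 2030: 2030-05-16.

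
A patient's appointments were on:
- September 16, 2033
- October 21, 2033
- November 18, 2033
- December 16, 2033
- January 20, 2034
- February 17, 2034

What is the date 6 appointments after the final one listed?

All dates are Fridays, 35, 28, 28, 35, 28 days apart.
Specifically, the 3rd Friday of each month.
March 2034 — 3rd Friday is March 17, 2034.
3rd Friday of April 2034: April 21, 2034.
3rd Friday of May 2034: May 19, 2034.
June 2034 — 3rd Friday is June 16, 2034.
July 2034 — 3rd Friday is July 21, 2034.
August 2034 — 3rd Friday is August 18, 2034.

August 18, 2034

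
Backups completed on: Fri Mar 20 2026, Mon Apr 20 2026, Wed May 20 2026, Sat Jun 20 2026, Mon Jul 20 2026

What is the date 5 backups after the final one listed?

The day-of-month is always 20 (31, 30, 31, 30 days between events).
So this recurs on the 20th of each month.
August 2026: Thu Aug 20 2026.
Next: September 2026 → Sun Sep 20 2026.
October 2026: Tue Oct 20 2026.
Next: November 2026 → Fri Nov 20 2026.
December 2026: Sun Dec 20 2026.

Sun Dec 20 2026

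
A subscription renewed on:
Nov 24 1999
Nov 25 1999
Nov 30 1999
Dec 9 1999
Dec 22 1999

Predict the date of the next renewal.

Jan 8 2000

The spacing grows by 4 each time: 1, 5, 9, 13 days.
Next gap: 17 days. Dec 22 1999 + 17 days = Jan 8 2000.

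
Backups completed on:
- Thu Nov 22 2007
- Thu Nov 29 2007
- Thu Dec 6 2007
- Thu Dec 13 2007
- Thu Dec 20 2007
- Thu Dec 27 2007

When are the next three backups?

The spacing is 7, 7, 7, 7, 7 days — always 7 days.
Thu Dec 27 2007 + 7 days = Thu Jan 3 2008.
Thu Jan 3 2008 + 7 days = Thu Jan 10 2008.
Thu Jan 10 2008 + 7 days = Thu Jan 17 2008.

Thu Jan 3 2008, Thu Jan 10 2008, Thu Jan 17 2008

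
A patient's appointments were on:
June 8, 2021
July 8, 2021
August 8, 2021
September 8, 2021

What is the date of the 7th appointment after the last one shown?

The day-of-month is always 8 (30, 31, 31 days between events).
So this recurs on the 8th of each month.
October 2021: October 8, 2021.
Next: November 2021 → November 8, 2021.
Next: December 2021 → December 8, 2021.
January 2022: January 8, 2022.
Next: February 2022 → February 8, 2022.
March 2022: March 8, 2022.
April 2022: April 8, 2022.

April 8, 2022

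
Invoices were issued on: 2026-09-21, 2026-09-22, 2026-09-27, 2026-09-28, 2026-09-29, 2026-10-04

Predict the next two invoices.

2026-10-05, 2026-10-06

The gap pattern 1, 5, 1, 1, 5 repeats every 3 events.
These are the Mondays, Tuesdays and Sundays of each week.
The following Monday is 2026-10-05.
Next Tuesday: 2026-10-06.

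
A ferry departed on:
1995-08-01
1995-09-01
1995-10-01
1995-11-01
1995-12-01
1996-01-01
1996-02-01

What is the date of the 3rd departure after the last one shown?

1996-05-01

Each date is the 1st; the gaps (31, 30, 31, 30, 31, 31) track the month lengths.
The rule is the 1st of each month.
Next: March 1996 → 1996-03-01.
Next: April 1996 → 1996-04-01.
Next: May 1996 → 1996-05-01.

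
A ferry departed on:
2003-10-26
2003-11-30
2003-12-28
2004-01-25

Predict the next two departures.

All Sundays; the gaps (35, 28, 28) vary with month length.
This is the last Sunday of each month.
February 2004 ends with Sunday 2004-02-29.
Last Sunday of March 2004: 2004-03-28.

2004-02-29, 2004-03-28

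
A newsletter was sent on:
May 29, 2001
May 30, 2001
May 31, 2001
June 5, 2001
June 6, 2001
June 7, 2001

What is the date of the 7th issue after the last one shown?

June 26, 2001

The gap pattern 1, 1, 5, 1, 1 repeats every 3 events.
These are the Tuesdays, Wednesdays and Thursdays of each week.
The following Tuesday is June 12, 2001.
Next Wednesday: June 13, 2001.
Next Thursday: June 14, 2001.
Next Tuesday: June 19, 2001.
Next Wednesday: June 20, 2001.
Next Thursday: June 21, 2001.
The following Tuesday is June 26, 2001.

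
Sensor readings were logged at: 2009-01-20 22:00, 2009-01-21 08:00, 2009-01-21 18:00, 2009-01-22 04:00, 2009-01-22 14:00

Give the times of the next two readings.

The interval is a steady 10 hours (10, 10, 10, 10).
2009-01-22 14:00 + 10 h = 2009-01-23 00:00.
2009-01-23 00:00 + 10 h = 2009-01-23 10:00.

2009-01-23 00:00, 2009-01-23 10:00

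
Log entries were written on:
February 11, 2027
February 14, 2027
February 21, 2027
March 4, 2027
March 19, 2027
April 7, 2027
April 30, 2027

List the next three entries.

The spacing grows by 4 each time: 3, 7, 11, 15, 19, 23 days.
Next gap: 27 days. April 30, 2027 + 27 days = May 27, 2027.
Next gap: 31 days. May 27, 2027 + 31 days = June 27, 2027.
Next gap: 35 days. June 27, 2027 + 35 days = August 1, 2027.

May 27, 2027; June 27, 2027; August 1, 2027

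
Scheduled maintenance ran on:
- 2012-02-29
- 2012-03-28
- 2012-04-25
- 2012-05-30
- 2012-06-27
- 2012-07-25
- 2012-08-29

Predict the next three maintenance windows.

These are Wednesdays with 28, 28, 35, 28, 28, 35-day gaps.
Each is the final Wednesday of its month — 2012-02-29 is past the 28th, so '4th Wednesday' doesn't fit.
September 2012 ends with Wednesday 2012-09-26.
October 2012 ends with Wednesday 2012-10-31.
November 2012 ends with Wednesday 2012-11-28.

2012-09-26, 2012-10-31, 2012-11-28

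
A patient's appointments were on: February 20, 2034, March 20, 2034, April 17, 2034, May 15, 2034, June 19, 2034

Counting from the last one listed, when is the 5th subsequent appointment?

All dates are Mondays, 28, 28, 28, 35 days apart.
Specifically, the 3rd Monday of each month.
3rd Monday of July 2034: July 17, 2034.
3rd Monday of August 2034: August 21, 2034.
3rd Monday of September 2034: September 18, 2034.
October 2034 — 3rd Monday is October 16, 2034.
November 2034 — 3rd Monday is November 20, 2034.

November 20, 2034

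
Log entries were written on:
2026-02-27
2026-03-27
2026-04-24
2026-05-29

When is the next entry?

These are Fridays with 28, 28, 35-day gaps.
Each is the final Friday of its month — 2026-05-29 is past the 28th, so '4th Friday' doesn't fit.
Last Friday of June 2026: 2026-06-26.

2026-06-26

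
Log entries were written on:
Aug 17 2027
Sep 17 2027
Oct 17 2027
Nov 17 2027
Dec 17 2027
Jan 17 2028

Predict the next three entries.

Gaps: 31, 30, 31, 30, 31 days — not constant. Every event is on the 17th of the month.
Pattern: the 17th of each month.
Next: February 2028 → Feb 17 2028.
Next: March 2028 → Mar 17 2028.
Next: April 2028 → Apr 17 2028.

Feb 17 2028, Mar 17 2028, Apr 17 2028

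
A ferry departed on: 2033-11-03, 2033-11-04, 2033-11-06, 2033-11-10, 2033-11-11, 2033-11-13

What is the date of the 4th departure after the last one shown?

Gaps: 1, 2, 4, 1, 2 days — not constant, but cyclic with period 3.
The events fall on every Thursday, Friday and Sunday.
Next Thursday: 2033-11-17.
Next Friday: 2033-11-18.
Next Sunday: 2033-11-20.
The following Thursday is 2033-11-24.

2033-11-24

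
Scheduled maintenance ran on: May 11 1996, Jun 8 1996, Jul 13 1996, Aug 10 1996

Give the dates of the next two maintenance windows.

All dates are Saturdays, 28, 35, 28 days apart.
Specifically, the 2nd Saturday of each month.
2nd Saturday of September 1996: Sep 14 1996.
October 1996 — 2nd Saturday is Oct 12 1996.

Sep 14 1996, Oct 12 1996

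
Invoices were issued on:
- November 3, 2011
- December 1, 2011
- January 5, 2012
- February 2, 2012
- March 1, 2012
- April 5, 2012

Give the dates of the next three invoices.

Gaps: 28, 35, 28, 28, 35 days — a mix of 28 and 35. Every date is a Thursday.
Each is the 1st Thursday of its month.
May 2012 — 1st Thursday is May 3, 2012.
June 2012 — 1st Thursday is June 7, 2012.
1st Thursday of July 2012: July 5, 2012.

May 3, 2012; June 7, 2012; July 5, 2012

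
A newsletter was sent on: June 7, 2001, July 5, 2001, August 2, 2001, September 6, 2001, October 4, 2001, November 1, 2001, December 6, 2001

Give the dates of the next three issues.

These are Thursdays at 28- or 35-day spacing (28, 28, 35, 28, 28, 35).
The pattern: 1st Thursday of the month.
January 2002 — 1st Thursday is January 3, 2002.
1st Thursday of February 2002: February 7, 2002.
March 2002 — 1st Thursday is March 7, 2002.

January 3, 2002; February 7, 2002; March 7, 2002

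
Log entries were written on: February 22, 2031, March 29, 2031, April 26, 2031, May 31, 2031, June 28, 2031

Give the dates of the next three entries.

July 26, 2031; August 30, 2031; September 27, 2031

Every date is a Saturday; gaps 35, 28, 35, 28 days.
Each is the last Saturday of its month (at least one falls on the 29th or later, ruling out '4th Saturday').
July 2031 ends with Saturday July 26, 2031.
August 2031 ends with Saturday August 30, 2031.
September 2031 ends with Saturday September 27, 2031.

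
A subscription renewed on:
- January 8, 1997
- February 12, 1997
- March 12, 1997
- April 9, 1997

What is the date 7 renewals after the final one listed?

November 12, 1997

Gaps: 35, 28, 28 days — a mix of 28 and 35. Every date is a Wednesday.
Each is the 2nd Wednesday of its month.
2nd Wednesday of May 1997: May 14, 1997.
2nd Wednesday of June 1997: June 11, 1997.
2nd Wednesday of July 1997: July 9, 1997.
August 1997 — 2nd Wednesday is August 13, 1997.
September 1997 — 2nd Wednesday is September 10, 1997.
2nd Wednesday of October 1997: October 8, 1997.
November 1997 — 2nd Wednesday is November 12, 1997.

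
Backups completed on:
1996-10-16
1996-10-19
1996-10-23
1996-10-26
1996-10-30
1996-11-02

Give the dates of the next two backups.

Every event lands on a Wednesday or Saturday (gaps cycle 3, 4, 3, 4, 3).
So the schedule is: every Wednesday and Saturday.
The following Wednesday is 1996-11-06.
Next Saturday: 1996-11-09.

1996-11-06, 1996-11-09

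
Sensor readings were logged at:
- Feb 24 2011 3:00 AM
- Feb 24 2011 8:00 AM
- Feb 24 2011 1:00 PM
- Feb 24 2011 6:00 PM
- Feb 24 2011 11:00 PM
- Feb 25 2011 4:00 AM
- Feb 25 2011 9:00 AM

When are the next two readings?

Gaps: 5, 5, 5, 5, 5, 5 hours — each event is 5 hours after the previous one.
Feb 25 2011 9:00 AM + 5 h = Feb 25 2011 2:00 PM.
Feb 25 2011 2:00 PM + 5 h = Feb 25 2011 7:00 PM.

Feb 25 2011 2:00 PM, Feb 25 2011 7:00 PM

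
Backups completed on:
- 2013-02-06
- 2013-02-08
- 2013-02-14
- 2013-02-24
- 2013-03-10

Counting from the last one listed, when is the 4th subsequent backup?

2013-06-14

Intervals are 2, 6, 10, 14 days — an arithmetic progression with common difference 4.
Next gap: 18 days. 2013-03-10 + 18 days = 2013-03-28.
Next gap: 22 days. 2013-03-28 + 22 days = 2013-04-19.
Next gap: 26 days. 2013-04-19 + 26 days = 2013-05-15.
Next gap: 30 days. 2013-05-15 + 30 days = 2013-06-14.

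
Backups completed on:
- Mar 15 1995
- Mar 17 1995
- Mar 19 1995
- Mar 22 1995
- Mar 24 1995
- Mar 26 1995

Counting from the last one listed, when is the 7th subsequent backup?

The gap pattern 2, 2, 3, 2, 2 repeats every 3 events.
These are the Wednesdays, Fridays and Sundays of each week.
Next Wednesday: Mar 29 1995.
Next Friday: Mar 31 1995.
Next Sunday: Apr 2 1995.
The following Wednesday is Apr 5 1995.
Next Friday: Apr 7 1995.
The following Sunday is Apr 9 1995.
The following Wednesday is Apr 12 1995.

Apr 12 1995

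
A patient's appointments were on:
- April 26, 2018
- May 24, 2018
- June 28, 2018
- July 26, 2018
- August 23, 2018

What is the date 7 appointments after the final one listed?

These are Thursdays at 28- or 35-day spacing (28, 35, 28, 28).
The pattern: 4th Thursday of the month.
September 2018 — 4th Thursday is September 27, 2018.
October 2018 — 4th Thursday is October 25, 2018.
November 2018 — 4th Thursday is November 22, 2018.
December 2018 — 4th Thursday is December 27, 2018.
January 2019 — 4th Thursday is January 24, 2019.
February 2019 — 4th Thursday is February 28, 2019.
4th Thursday of March 2019: March 28, 2019.

March 28, 2019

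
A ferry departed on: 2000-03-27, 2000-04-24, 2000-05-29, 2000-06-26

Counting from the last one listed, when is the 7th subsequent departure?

These are Mondays with 28, 35, 28-day gaps.
Each is the final Monday of its month — 2000-05-29 is past the 28th, so '4th Monday' doesn't fit.
Last Monday of July 2000: 2000-07-31.
August 2000 ends with Monday 2000-08-28.
Last Monday of September 2000: 2000-09-25.
October 2000 ends with Monday 2000-10-30.
November 2000 ends with Monday 2000-11-27.
Last Monday of December 2000: 2000-12-25.
January 2001 ends with Monday 2001-01-29.

2001-01-29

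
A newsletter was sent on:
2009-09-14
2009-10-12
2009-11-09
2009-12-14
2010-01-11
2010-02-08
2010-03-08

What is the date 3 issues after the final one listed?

These are Mondays at 28- or 35-day spacing (28, 28, 35, 28, 28, 28).
The pattern: 2nd Monday of the month.
April 2010 — 2nd Monday is 2010-04-12.
May 2010 — 2nd Monday is 2010-05-10.
2nd Monday of June 2010: 2010-06-14.

2010-06-14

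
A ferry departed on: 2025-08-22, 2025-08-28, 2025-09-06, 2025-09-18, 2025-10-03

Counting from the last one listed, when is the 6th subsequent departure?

Intervals are 6, 9, 12, 15 days — an arithmetic progression with common difference 3.
Next gap: 18 days. 2025-10-03 + 18 days = 2025-10-21.
Next gap: 21 days. 2025-10-21 + 21 days = 2025-11-11.
Next gap: 24 days. 2025-11-11 + 24 days = 2025-12-05.
Next gap: 27 days. 2025-12-05 + 27 days = 2026-01-01.
Next gap: 30 days. 2026-01-01 + 30 days = 2026-01-31.
Next gap: 33 days. 2026-01-31 + 33 days = 2026-03-05.

2026-03-05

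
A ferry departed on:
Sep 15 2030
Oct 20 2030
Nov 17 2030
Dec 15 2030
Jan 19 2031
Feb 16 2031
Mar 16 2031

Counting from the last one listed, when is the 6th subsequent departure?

Sep 21 2031

Gaps: 35, 28, 28, 35, 28, 28 days — a mix of 28 and 35. Every date is a Sunday.
Each is the 3rd Sunday of its month.
April 2031 — 3rd Sunday is Apr 20 2031.
3rd Sunday of May 2031: May 18 2031.
June 2031 — 3rd Sunday is Jun 15 2031.
3rd Sunday of July 2031: Jul 20 2031.
August 2031 — 3rd Sunday is Aug 17 2031.
September 2031 — 3rd Sunday is Sep 21 2031.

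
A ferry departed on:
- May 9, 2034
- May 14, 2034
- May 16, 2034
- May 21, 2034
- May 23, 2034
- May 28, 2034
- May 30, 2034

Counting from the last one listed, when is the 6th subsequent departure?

June 20, 2034

Every event lands on a Tuesday or Sunday (gaps cycle 5, 2, 5, 2, 5, 2).
So the schedule is: every Tuesday and Sunday.
The following Sunday is June 4, 2034.
The following Tuesday is June 6, 2034.
Next Sunday: June 11, 2034.
Next Tuesday: June 13, 2034.
Next Sunday: June 18, 2034.
The following Tuesday is June 20, 2034.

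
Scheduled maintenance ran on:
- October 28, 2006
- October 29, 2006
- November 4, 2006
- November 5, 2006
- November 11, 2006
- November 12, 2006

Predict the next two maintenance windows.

Gaps: 1, 6, 1, 6, 1 days — not constant, but cyclic with period 2.
The events fall on every Saturday and Sunday.
Next Saturday: November 18, 2006.
Next Sunday: November 19, 2006.

November 18, 2006; November 19, 2006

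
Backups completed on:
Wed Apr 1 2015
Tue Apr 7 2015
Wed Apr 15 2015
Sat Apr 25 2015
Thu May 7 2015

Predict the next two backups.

Thu May 21 2015, Sat Jun 6 2015

Intervals are 6, 8, 10, 12 days — an arithmetic progression with common difference 2.
Next gap: 14 days. Thu May 7 2015 + 14 days = Thu May 21 2015.
Next gap: 16 days. Thu May 21 2015 + 16 days = Sat Jun 6 2015.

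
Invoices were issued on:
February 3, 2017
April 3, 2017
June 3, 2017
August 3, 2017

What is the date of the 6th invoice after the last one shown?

August 3, 2018

Gaps: 59, 61, 61 days — not constant. Every event is on the 3rd of the month.
Pattern: the 3rd of every 2 months.
October 2017: October 3, 2017.
December 2017: December 3, 2017.
February 2018: February 3, 2018.
Next: April 2018 → April 3, 2018.
Next: June 2018 → June 3, 2018.
August 2018: August 3, 2018.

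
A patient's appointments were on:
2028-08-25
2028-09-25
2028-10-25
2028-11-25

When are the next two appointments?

The day-of-month is always 25 (31, 30, 31 days between events).
So this recurs on the 25th of each month.
December 2028: 2028-12-25.
January 2029: 2029-01-25.

2028-12-25, 2029-01-25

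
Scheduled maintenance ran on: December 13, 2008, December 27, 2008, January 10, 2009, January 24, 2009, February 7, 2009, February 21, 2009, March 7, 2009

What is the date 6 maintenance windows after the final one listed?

May 30, 2009

Every event comes 14 days after the last (14, 14, 14, 14, 14, 14).
March 7, 2009 + 14 days = March 21, 2009.
March 21, 2009 + 14 days = April 4, 2009.
April 4, 2009 + 14 days = April 18, 2009.
April 18, 2009 + 14 days = May 2, 2009.
May 2, 2009 + 14 days = May 16, 2009.
May 16, 2009 + 14 days = May 30, 2009.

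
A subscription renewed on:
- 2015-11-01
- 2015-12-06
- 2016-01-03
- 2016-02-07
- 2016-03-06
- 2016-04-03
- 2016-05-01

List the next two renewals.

These are Sundays at 28- or 35-day spacing (35, 28, 35, 28, 28, 28).
The pattern: 1st Sunday of the month.
1st Sunday of June 2016: 2016-06-05.
July 2016 — 1st Sunday is 2016-07-03.

2016-06-05, 2016-07-03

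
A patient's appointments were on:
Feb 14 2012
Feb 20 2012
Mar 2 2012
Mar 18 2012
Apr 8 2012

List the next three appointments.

May 4 2012, Jun 4 2012, Jul 10 2012

Gaps: 6, 11, 16, 21 days — each gap is 5 larger than the previous one.
Next gap: 26 days. Apr 8 2012 + 26 days = May 4 2012.
Next gap: 31 days. May 4 2012 + 31 days = Jun 4 2012.
Next gap: 36 days. Jun 4 2012 + 36 days = Jul 10 2012.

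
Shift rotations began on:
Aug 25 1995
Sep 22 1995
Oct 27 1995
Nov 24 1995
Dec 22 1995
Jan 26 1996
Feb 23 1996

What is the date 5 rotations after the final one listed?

Gaps: 28, 35, 28, 28, 35, 28 days — a mix of 28 and 35. Every date is a Friday.
Each is the 4th Friday of its month.
March 1996 — 4th Friday is Mar 22 1996.
April 1996 — 4th Friday is Apr 26 1996.
May 1996 — 4th Friday is May 24 1996.
June 1996 — 4th Friday is Jun 28 1996.
July 1996 — 4th Friday is Jul 26 1996.

Jul 26 1996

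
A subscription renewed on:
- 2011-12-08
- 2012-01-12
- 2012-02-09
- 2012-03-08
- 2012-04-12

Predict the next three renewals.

2012-05-10, 2012-06-14, 2012-07-12

Gaps: 35, 28, 28, 35 days — a mix of 28 and 35. Every date is a Thursday.
Each is the 2nd Thursday of its month.
May 2012 — 2nd Thursday is 2012-05-10.
2nd Thursday of June 2012: 2012-06-14.
July 2012 — 2nd Thursday is 2012-07-12.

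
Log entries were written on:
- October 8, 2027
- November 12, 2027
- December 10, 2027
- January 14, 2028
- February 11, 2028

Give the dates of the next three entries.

Gaps: 35, 28, 35, 28 days — a mix of 28 and 35. Every date is a Friday.
Each is the 2nd Friday of its month.
2nd Friday of March 2028: March 10, 2028.
April 2028 — 2nd Friday is April 14, 2028.
May 2028 — 2nd Friday is May 12, 2028.

March 10, 2028; April 14, 2028; May 12, 2028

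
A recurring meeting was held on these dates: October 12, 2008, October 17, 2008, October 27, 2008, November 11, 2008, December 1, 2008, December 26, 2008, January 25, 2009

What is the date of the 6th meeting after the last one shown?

November 6, 2009

The spacing grows by 5 each time: 5, 10, 15, 20, 25, 30 days.
Next gap: 35 days. January 25, 2009 + 35 days = March 1, 2009.
Next gap: 40 days. March 1, 2009 + 40 days = April 10, 2009.
Next gap: 45 days. April 10, 2009 + 45 days = May 25, 2009.
Next gap: 50 days. May 25, 2009 + 50 days = July 14, 2009.
Next gap: 55 days. July 14, 2009 + 55 days = September 7, 2009.
Next gap: 60 days. September 7, 2009 + 60 days = November 6, 2009.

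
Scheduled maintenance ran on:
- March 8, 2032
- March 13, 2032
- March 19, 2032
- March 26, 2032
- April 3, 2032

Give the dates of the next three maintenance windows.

April 12, 2032; April 22, 2032; May 3, 2032

The spacing grows by 1 each time: 5, 6, 7, 8 days.
Next gap: 9 days. April 3, 2032 + 9 days = April 12, 2032.
Next gap: 10 days. April 12, 2032 + 10 days = April 22, 2032.
Next gap: 11 days. April 22, 2032 + 11 days = May 3, 2032.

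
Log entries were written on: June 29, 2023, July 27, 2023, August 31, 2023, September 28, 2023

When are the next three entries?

October 26, 2023; November 30, 2023; December 28, 2023

These are Thursdays with 28, 35, 28-day gaps.
Each is the final Thursday of its month — June 29, 2023 is past the 28th, so '4th Thursday' doesn't fit.
Last Thursday of October 2023: October 26, 2023.
Last Thursday of November 2023: November 30, 2023.
December 2023 ends with Thursday December 28, 2023.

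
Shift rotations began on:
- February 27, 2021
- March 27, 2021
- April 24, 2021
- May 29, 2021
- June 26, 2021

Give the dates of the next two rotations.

These are Saturdays with 28, 28, 35, 28-day gaps.
Each is the final Saturday of its month — May 29, 2021 is past the 28th, so '4th Saturday' doesn't fit.
July 2021 ends with Saturday July 31, 2021.
Last Saturday of August 2021: August 28, 2021.

July 31, 2021; August 28, 2021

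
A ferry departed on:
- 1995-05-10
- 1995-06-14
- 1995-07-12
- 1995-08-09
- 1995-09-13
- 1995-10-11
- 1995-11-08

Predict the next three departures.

1995-12-13, 1996-01-10, 1996-02-14

These are Wednesdays at 28- or 35-day spacing (35, 28, 28, 35, 28, 28).
The pattern: 2nd Wednesday of the month.
2nd Wednesday of December 1995: 1995-12-13.
January 1996 — 2nd Wednesday is 1996-01-10.
2nd Wednesday of February 1996: 1996-02-14.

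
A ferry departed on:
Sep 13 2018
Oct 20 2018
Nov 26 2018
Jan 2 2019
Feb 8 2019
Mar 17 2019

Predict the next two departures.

Apr 23 2019, May 30 2019

Every event comes 37 days after the last (37, 37, 37, 37, 37).
Mar 17 2019 + 37 days = Apr 23 2019.
Apr 23 2019 + 37 days = May 30 2019.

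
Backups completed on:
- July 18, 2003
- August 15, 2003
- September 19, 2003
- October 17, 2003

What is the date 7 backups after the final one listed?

May 21, 2004

All dates are Fridays, 28, 35, 28 days apart.
Specifically, the 3rd Friday of each month.
3rd Friday of November 2003: November 21, 2003.
December 2003 — 3rd Friday is December 19, 2003.
January 2004 — 3rd Friday is January 16, 2004.
February 2004 — 3rd Friday is February 20, 2004.
March 2004 — 3rd Friday is March 19, 2004.
3rd Friday of April 2004: April 16, 2004.
May 2004 — 3rd Friday is May 21, 2004.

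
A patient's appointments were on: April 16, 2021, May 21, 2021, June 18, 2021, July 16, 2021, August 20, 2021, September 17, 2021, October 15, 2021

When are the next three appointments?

November 19, 2021; December 17, 2021; January 21, 2022

These are Fridays at 28- or 35-day spacing (35, 28, 28, 35, 28, 28).
The pattern: 3rd Friday of the month.
November 2021 — 3rd Friday is November 19, 2021.
December 2021 — 3rd Friday is December 17, 2021.
January 2022 — 3rd Friday is January 21, 2022.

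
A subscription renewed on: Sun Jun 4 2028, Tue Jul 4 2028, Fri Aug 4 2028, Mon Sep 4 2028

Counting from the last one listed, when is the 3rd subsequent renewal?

Gaps: 30, 31, 31 days — not constant. Every event is on the 4th of the month.
Pattern: the 4th of each month.
Next: October 2028 → Wed Oct 4 2028.
Next: November 2028 → Sat Nov 4 2028.
Next: December 2028 → Mon Dec 4 2028.

Mon Dec 4 2028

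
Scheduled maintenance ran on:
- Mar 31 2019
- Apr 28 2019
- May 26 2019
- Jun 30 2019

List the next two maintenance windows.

These are Sundays with 28, 28, 35-day gaps.
Each is the final Sunday of its month — Mar 31 2019 is past the 28th, so '4th Sunday' doesn't fit.
Last Sunday of July 2019: Jul 28 2019.
Last Sunday of August 2019: Aug 25 2019.

Jul 28 2019, Aug 25 2019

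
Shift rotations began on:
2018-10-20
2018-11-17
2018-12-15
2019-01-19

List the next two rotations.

2019-02-16, 2019-03-16

These are Saturdays at 28- or 35-day spacing (28, 28, 35).
The pattern: 3rd Saturday of the month.
February 2019 — 3rd Saturday is 2019-02-16.
3rd Saturday of March 2019: 2019-03-16.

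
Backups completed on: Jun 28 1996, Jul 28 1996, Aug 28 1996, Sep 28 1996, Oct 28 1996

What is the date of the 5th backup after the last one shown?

Mar 28 1997

Each date is the 28th; the gaps (30, 31, 31, 30) track the month lengths.
The rule is the 28th of each month.
Next: November 1996 → Nov 28 1996.
Next: December 1996 → Dec 28 1996.
January 1997: Jan 28 1997.
Next: February 1997 → Feb 28 1997.
Next: March 1997 → Mar 28 1997.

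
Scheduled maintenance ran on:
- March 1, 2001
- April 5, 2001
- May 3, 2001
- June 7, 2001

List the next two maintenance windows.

July 5, 2001; August 2, 2001

Gaps: 35, 28, 35 days — a mix of 28 and 35. Every date is a Thursday.
Each is the 1st Thursday of its month.
1st Thursday of July 2001: July 5, 2001.
1st Thursday of August 2001: August 2, 2001.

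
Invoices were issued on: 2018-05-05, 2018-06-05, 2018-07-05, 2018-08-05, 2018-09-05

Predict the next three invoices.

2018-10-05, 2018-11-05, 2018-12-05

Gaps: 31, 30, 31, 31 days — not constant. Every event is on the 5th of the month.
Pattern: the 5th of each month.
October 2018: 2018-10-05.
Next: November 2018 → 2018-11-05.
Next: December 2018 → 2018-12-05.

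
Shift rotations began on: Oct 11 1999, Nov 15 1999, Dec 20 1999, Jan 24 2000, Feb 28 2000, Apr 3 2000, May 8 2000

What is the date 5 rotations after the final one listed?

Every event comes 35 days after the last (35, 35, 35, 35, 35, 35).
May 8 2000 + 35 days = Jun 12 2000.
Jun 12 2000 + 35 days = Jul 17 2000.
Jul 17 2000 + 35 days = Aug 21 2000.
Aug 21 2000 + 35 days = Sep 25 2000.
Sep 25 2000 + 35 days = Oct 30 2000.

Oct 30 2000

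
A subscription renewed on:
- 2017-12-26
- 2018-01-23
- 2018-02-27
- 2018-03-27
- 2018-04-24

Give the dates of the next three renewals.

2018-05-22, 2018-06-26, 2018-07-24

Gaps: 28, 35, 28, 28 days — a mix of 28 and 35. Every date is a Tuesday.
Each is the 4th Tuesday of its month.
4th Tuesday of May 2018: 2018-05-22.
4th Tuesday of June 2018: 2018-06-26.
July 2018 — 4th Tuesday is 2018-07-24.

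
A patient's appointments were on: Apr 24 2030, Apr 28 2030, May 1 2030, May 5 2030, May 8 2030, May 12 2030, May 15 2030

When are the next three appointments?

May 19 2030, May 22 2030, May 26 2030

Every event lands on a Wednesday or Sunday (gaps cycle 4, 3, 4, 3, 4, 3).
So the schedule is: every Wednesday and Sunday.
The following Sunday is May 19 2030.
Next Wednesday: May 22 2030.
The following Sunday is May 26 2030.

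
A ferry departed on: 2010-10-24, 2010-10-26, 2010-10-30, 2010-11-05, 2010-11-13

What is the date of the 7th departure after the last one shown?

The spacing grows by 2 each time: 2, 4, 6, 8 days.
Next gap: 10 days. 2010-11-13 + 10 days = 2010-11-23.
Next gap: 12 days. 2010-11-23 + 12 days = 2010-12-05.
Next gap: 14 days. 2010-12-05 + 14 days = 2010-12-19.
Next gap: 16 days. 2010-12-19 + 16 days = 2011-01-04.
Next gap: 18 days. 2011-01-04 + 18 days = 2011-01-22.
Next gap: 20 days. 2011-01-22 + 20 days = 2011-02-11.
Next gap: 22 days. 2011-02-11 + 22 days = 2011-03-05.

2011-03-05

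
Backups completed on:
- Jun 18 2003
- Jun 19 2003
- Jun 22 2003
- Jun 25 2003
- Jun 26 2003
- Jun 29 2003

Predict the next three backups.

Jul 2 2003, Jul 3 2003, Jul 6 2003

Every event lands on a Wednesday or Thursday or Sunday (gaps cycle 1, 3, 3, 1, 3).
So the schedule is: every Wednesday, Thursday and Sunday.
The following Wednesday is Jul 2 2003.
Next Thursday: Jul 3 2003.
Next Sunday: Jul 6 2003.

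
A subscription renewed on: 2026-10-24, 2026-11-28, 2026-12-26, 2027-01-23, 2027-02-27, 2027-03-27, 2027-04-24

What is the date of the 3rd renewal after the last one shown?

Gaps: 35, 28, 28, 35, 28, 28 days — a mix of 28 and 35. Every date is a Saturday.
Each is the 4th Saturday of its month.
May 2027 — 4th Saturday is 2027-05-22.
4th Saturday of June 2027: 2027-06-26.
4th Saturday of July 2027: 2027-07-24.

2027-07-24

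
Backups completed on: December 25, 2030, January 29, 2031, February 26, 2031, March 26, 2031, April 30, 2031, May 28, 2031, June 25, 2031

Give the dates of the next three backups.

All Wednesdays; the gaps (35, 28, 28, 35, 28, 28) vary with month length.
This is the last Wednesday of each month.
July 2031 ends with Wednesday July 30, 2031.
Last Wednesday of August 2031: August 27, 2031.
September 2031 ends with Wednesday September 24, 2031.

July 30, 2031; August 27, 2031; September 24, 2031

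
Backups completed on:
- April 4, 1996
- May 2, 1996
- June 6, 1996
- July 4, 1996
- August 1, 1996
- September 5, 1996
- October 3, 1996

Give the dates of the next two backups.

All dates are Thursdays, 28, 35, 28, 28, 35, 28 days apart.
Specifically, the 1st Thursday of each month.
November 1996 — 1st Thursday is November 7, 1996.
December 1996 — 1st Thursday is December 5, 1996.

November 7, 1996; December 5, 1996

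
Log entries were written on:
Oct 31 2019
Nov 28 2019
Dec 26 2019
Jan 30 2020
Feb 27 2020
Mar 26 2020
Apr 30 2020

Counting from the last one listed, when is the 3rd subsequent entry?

Jul 30 2020

Every date is a Thursday; gaps 28, 28, 35, 28, 28, 35 days.
Each is the last Thursday of its month (at least one falls on the 29th or later, ruling out '4th Thursday').
May 2020 ends with Thursday May 28 2020.
June 2020 ends with Thursday Jun 25 2020.
Last Thursday of July 2020: Jul 30 2020.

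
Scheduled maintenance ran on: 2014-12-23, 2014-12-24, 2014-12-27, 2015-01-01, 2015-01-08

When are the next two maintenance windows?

The spacing grows by 2 each time: 1, 3, 5, 7 days.
Next gap: 9 days. 2015-01-08 + 9 days = 2015-01-17.
Next gap: 11 days. 2015-01-17 + 11 days = 2015-01-28.

2015-01-17, 2015-01-28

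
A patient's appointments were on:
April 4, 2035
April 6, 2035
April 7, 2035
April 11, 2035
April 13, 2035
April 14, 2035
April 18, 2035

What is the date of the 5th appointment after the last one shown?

Every event lands on a Wednesday or Friday or Saturday (gaps cycle 2, 1, 4, 2, 1, 4).
So the schedule is: every Wednesday, Friday and Saturday.
The following Friday is April 20, 2035.
Next Saturday: April 21, 2035.
Next Wednesday: April 25, 2035.
The following Friday is April 27, 2035.
Next Saturday: April 28, 2035.

April 28, 2035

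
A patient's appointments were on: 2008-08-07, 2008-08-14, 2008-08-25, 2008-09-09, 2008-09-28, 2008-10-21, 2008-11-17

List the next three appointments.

2008-12-18, 2009-01-22, 2009-03-02

The spacing grows by 4 each time: 7, 11, 15, 19, 23, 27 days.
Next gap: 31 days. 2008-11-17 + 31 days = 2008-12-18.
Next gap: 35 days. 2008-12-18 + 35 days = 2009-01-22.
Next gap: 39 days. 2009-01-22 + 39 days = 2009-03-02.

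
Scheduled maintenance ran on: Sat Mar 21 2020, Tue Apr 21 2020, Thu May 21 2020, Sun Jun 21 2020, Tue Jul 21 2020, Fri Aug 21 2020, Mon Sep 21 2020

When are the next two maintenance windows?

Gaps: 31, 30, 31, 30, 31, 31 days — not constant. Every event is on the 21st of the month.
Pattern: the 21st of each month.
Next: October 2020 → Wed Oct 21 2020.
Next: November 2020 → Sat Nov 21 2020.

Wed Oct 21 2020, Sat Nov 21 2020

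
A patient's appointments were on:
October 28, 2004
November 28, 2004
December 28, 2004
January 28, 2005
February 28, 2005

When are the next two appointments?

March 28, 2005; April 28, 2005

Each date is the 28th; the gaps (31, 30, 31, 31) track the month lengths.
The rule is the 28th of each month.
March 2005: March 28, 2005.
Next: April 2005 → April 28, 2005.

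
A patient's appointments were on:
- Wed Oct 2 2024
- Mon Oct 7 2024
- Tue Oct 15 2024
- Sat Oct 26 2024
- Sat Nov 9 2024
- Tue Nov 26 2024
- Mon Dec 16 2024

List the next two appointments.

Wed Jan 8 2025, Mon Feb 3 2025

Gaps: 5, 8, 11, 14, 17, 20 days — each gap is 3 larger than the previous one.
Next gap: 23 days. Mon Dec 16 2024 + 23 days = Wed Jan 8 2025.
Next gap: 26 days. Wed Jan 8 2025 + 26 days = Mon Feb 3 2025.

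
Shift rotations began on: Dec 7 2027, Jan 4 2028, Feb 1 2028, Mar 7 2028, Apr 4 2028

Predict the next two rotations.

May 2 2028, Jun 6 2028

These are Tuesdays at 28- or 35-day spacing (28, 28, 35, 28).
The pattern: 1st Tuesday of the month.
May 2028 — 1st Tuesday is May 2 2028.
June 2028 — 1st Tuesday is Jun 6 2028.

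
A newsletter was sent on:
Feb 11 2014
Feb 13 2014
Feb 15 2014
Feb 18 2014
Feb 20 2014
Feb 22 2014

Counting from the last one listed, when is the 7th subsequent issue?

Mar 11 2014

The gap pattern 2, 2, 3, 2, 2 repeats every 3 events.
These are the Tuesdays, Thursdays and Saturdays of each week.
The following Tuesday is Feb 25 2014.
The following Thursday is Feb 27 2014.
Next Saturday: Mar 1 2014.
The following Tuesday is Mar 4 2014.
The following Thursday is Mar 6 2014.
Next Saturday: Mar 8 2014.
Next Tuesday: Mar 11 2014.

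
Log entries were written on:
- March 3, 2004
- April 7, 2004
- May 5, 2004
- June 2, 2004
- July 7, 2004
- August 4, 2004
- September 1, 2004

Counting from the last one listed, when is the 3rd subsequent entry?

Gaps: 35, 28, 28, 35, 28, 28 days — a mix of 28 and 35. Every date is a Wednesday.
Each is the 1st Wednesday of its month.
1st Wednesday of October 2004: October 6, 2004.
1st Wednesday of November 2004: November 3, 2004.
December 2004 — 1st Wednesday is December 1, 2004.

December 1, 2004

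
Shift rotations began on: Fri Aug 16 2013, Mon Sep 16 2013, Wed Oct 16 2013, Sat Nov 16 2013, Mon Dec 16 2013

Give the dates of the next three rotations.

Thu Jan 16 2014, Sun Feb 16 2014, Sun Mar 16 2014

The day-of-month is always 16 (31, 30, 31, 30 days between events).
So this recurs on the 16th of each month.
Next: January 2014 → Thu Jan 16 2014.
Next: February 2014 → Sun Feb 16 2014.
Next: March 2014 → Sun Mar 16 2014.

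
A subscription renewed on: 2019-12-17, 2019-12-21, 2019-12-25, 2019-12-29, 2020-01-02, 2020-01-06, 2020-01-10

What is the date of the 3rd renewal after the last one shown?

2020-01-22

Every event comes 4 days after the last (4, 4, 4, 4, 4, 4).
2020-01-10 + 4 days = 2020-01-14.
2020-01-14 + 4 days = 2020-01-18.
2020-01-18 + 4 days = 2020-01-22.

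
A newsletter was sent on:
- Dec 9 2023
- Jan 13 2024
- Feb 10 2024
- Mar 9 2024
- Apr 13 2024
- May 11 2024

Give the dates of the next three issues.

Jun 8 2024, Jul 13 2024, Aug 10 2024

All dates are Saturdays, 35, 28, 28, 35, 28 days apart.
Specifically, the 2nd Saturday of each month.
2nd Saturday of June 2024: Jun 8 2024.
July 2024 — 2nd Saturday is Jul 13 2024.
2nd Saturday of August 2024: Aug 10 2024.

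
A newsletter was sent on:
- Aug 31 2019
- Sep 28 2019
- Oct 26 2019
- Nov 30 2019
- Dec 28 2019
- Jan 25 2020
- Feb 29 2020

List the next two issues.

Every date is a Saturday; gaps 28, 28, 35, 28, 28, 35 days.
Each is the last Saturday of its month (at least one falls on the 29th or later, ruling out '4th Saturday').
March 2020 ends with Saturday Mar 28 2020.
April 2020 ends with Saturday Apr 25 2020.

Mar 28 2020, Apr 25 2020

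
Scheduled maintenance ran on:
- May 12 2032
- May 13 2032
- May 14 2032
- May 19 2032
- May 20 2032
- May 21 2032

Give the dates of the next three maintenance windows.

May 26 2032, May 27 2032, May 28 2032

Every event lands on a Wednesday or Thursday or Friday (gaps cycle 1, 1, 5, 1, 1).
So the schedule is: every Wednesday, Thursday and Friday.
The following Wednesday is May 26 2032.
Next Thursday: May 27 2032.
Next Friday: May 28 2032.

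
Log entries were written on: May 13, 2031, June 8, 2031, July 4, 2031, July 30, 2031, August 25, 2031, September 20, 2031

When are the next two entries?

October 16, 2031; November 11, 2031

The spacing is 26, 26, 26, 26, 26 days — always 26 days.
September 20, 2031 + 26 days = October 16, 2031.
October 16, 2031 + 26 days = November 11, 2031.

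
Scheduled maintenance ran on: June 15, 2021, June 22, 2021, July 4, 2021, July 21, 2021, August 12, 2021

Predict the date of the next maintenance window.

Gaps: 7, 12, 17, 22 days — each gap is 5 larger than the previous one.
Next gap: 27 days. August 12, 2021 + 27 days = September 8, 2021.

September 8, 2021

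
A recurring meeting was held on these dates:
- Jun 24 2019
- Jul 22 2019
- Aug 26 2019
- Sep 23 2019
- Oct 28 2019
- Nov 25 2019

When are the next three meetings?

All dates are Mondays, 28, 35, 28, 35, 28 days apart.
Specifically, the 4th Monday of each month.
4th Monday of December 2019: Dec 23 2019.
4th Monday of January 2020: Jan 27 2020.
4th Monday of February 2020: Feb 24 2020.

Dec 23 2019, Jan 27 2020, Feb 24 2020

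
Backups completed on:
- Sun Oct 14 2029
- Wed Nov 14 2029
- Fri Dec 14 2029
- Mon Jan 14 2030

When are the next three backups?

Thu Feb 14 2030, Thu Mar 14 2030, Sun Apr 14 2030

The day-of-month is always 14 (31, 30, 31 days between events).
So this recurs on the 14th of each month.
Next: February 2030 → Thu Feb 14 2030.
Next: March 2030 → Thu Mar 14 2030.
Next: April 2030 → Sun Apr 14 2030.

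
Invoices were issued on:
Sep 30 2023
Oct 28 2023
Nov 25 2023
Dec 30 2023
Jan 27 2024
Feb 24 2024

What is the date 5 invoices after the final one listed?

Jul 27 2024

Every date is a Saturday; gaps 28, 28, 35, 28, 28 days.
Each is the last Saturday of its month (at least one falls on the 29th or later, ruling out '4th Saturday').
March 2024 ends with Saturday Mar 30 2024.
April 2024 ends with Saturday Apr 27 2024.
May 2024 ends with Saturday May 25 2024.
June 2024 ends with Saturday Jun 29 2024.
July 2024 ends with Saturday Jul 27 2024.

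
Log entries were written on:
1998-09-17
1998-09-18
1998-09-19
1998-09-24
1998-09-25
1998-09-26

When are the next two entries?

Gaps: 1, 1, 5, 1, 1 days — not constant, but cyclic with period 3.
The events fall on every Thursday, Friday and Saturday.
Next Thursday: 1998-10-01.
The following Friday is 1998-10-02.

1998-10-01, 1998-10-02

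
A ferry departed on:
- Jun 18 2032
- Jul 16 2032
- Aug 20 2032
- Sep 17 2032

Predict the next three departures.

Oct 15 2032, Nov 19 2032, Dec 17 2032

All dates are Fridays, 28, 35, 28 days apart.
Specifically, the 3rd Friday of each month.
3rd Friday of October 2032: Oct 15 2032.
November 2032 — 3rd Friday is Nov 19 2032.
3rd Friday of December 2032: Dec 17 2032.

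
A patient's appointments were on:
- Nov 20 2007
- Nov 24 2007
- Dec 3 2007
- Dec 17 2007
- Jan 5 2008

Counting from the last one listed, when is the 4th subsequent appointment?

May 10 2008

Intervals are 4, 9, 14, 19 days — an arithmetic progression with common difference 5.
Next gap: 24 days. Jan 5 2008 + 24 days = Jan 29 2008.
Next gap: 29 days. Jan 29 2008 + 29 days = Feb 27 2008.
Next gap: 34 days. Feb 27 2008 + 34 days = Apr 1 2008.
Next gap: 39 days. Apr 1 2008 + 39 days = May 10 2008.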